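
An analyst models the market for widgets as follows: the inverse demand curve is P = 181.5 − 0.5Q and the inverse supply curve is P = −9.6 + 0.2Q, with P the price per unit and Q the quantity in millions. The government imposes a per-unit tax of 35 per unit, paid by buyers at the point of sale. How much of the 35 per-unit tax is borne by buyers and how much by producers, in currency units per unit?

Inverting to Q(P) form: Qd = 363 − 2P; Qs = 5P + 48.
Without the tax, 363 − 2P = 5P + 48 gives 7P = 315, so P* = 45 and Q* = 273.
With the tax collected from buyers, demand (in seller-price terms) shifts: Qd = 363 − 2(P + 35).
Solving gives Q = 223 with buyers paying 70 and producers receiving 35 (the 35 wedge).
Burden on buyers: 25; on producers: 10. (They sum to 35.)
The less price-elastic side of the market bears the larger share of a per-unit tax.

Buyers bear 25 per unit; producers bear 10 per unit.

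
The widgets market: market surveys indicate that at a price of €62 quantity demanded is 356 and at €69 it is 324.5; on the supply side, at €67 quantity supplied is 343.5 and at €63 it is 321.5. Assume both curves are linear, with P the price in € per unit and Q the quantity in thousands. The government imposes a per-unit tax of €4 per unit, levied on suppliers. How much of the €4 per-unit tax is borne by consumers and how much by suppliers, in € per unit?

Consumers bear €2.2 per unit; suppliers bear €1.8 per unit.

Demand slope: (324.5 − 356)/(69 − 62) = -4.5, so Qd = 635 − 4.5P.
Supply slope: (321.5 − 343.5)/(63 − 67) = 5.5, so Qs = 5.5P − 25.
Before the tax: set 635 − 4.5P = 5.5P − 25 → P* = €66, Q* = 338.
With the tax collected from suppliers, supply shifts: Qs = 5.5(P − 4) − 25.
New equilibrium: consumers pay €68.2, suppliers receive €64.2, Q = 328.1. (Wedge: Pb − Ps = 4.)
Burden on consumers: €2.2; on suppliers: €1.8. (They sum to €4.)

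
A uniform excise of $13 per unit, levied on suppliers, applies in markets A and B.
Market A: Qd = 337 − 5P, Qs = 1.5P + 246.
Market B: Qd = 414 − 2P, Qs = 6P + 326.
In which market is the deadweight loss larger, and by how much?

Market A: pre-tax P* = $14, Q* = 267; post-tax Q = 252; deadweight loss = $97.5.
Market B: pre-tax P* = $11, Q* = 392; post-tax Q = 372.5; deadweight loss = $126.75.
Difference: $97.5 vs $126.75 → market B is larger by $29.25.

Market B, by $29.25.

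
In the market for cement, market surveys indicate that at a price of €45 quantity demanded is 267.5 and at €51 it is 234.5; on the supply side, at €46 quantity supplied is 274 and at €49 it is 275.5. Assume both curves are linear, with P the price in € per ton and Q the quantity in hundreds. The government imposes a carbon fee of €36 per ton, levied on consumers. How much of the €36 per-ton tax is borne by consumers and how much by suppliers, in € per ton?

Demand slope: (234.5 − 267.5)/(51 − 45) = -5.5, so Qd = 515 − 5.5P.
Supply slope: (275.5 − 274)/(49 − 46) = 0.5, so Qs = 0.5P + 251.
Without the tax, 515 − 5.5P = 0.5P + 251 gives 6P = 264, so P* = €44 and Q* = 273.
With the tax collected from consumers, demand (in seller-price terms) shifts: Qd = 515 − 5.5(P + 36).
New equilibrium: consumers pay €47, suppliers receive €11, Q = 256.5. (Wedge: Pb − Ps = 36.)
Burden on consumers: €3; on suppliers: €33. (They sum to €36.)

Consumers bear €3 per ton; suppliers bear €33 per ton.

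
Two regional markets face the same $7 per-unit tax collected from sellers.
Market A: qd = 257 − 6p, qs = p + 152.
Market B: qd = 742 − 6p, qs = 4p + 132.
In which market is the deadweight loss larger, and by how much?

Market A: pre-tax p* = $15, q* = 167; post-tax q = 161; deadweight loss = $21.
Market B: pre-tax p* = $61, q* = 376; post-tax q = 359.2; deadweight loss = $58.8.
Difference: $21 vs $58.8 → market B is larger by $37.8.

Market B, by $37.8.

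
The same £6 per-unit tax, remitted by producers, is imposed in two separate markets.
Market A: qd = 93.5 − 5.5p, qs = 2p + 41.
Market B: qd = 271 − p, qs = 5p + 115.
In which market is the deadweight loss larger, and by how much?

Market A: pre-tax p* = £7, q* = 55; post-tax q = 46.2; deadweight loss = £26.4.
Market B: pre-tax p* = £26, q* = 245; post-tax q = 240; deadweight loss = £15.
Difference: £26.4 vs £15 → market A is larger by £11.4.

Market A, by £11.4.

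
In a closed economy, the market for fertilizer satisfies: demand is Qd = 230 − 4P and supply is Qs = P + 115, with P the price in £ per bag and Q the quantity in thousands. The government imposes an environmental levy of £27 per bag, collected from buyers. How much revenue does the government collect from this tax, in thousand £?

Before the tax: set 230 − 4P = P + 115 → P* = £23, Q* = 138.
With the tax collected from buyers, demand (in seller-price terms) shifts: Qd = 230 − 4(P + 27).
Solving gives Q = 116.4 with buyers paying £28.4 and producers receiving £1.4 (the £27 wedge).
Revenue = t · Q = 27 · 116.4 = £3142.8.

Tax revenue = £3142.8 thousand.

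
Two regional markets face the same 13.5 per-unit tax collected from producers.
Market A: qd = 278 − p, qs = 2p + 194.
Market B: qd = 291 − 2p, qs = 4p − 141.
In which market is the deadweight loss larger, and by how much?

Market B, by 60.75.

Market A: pre-tax p* = 28, q* = 250; post-tax q = 241; deadweight loss = 60.75.
Market B: pre-tax p* = 72, q* = 147; post-tax q = 129; deadweight loss = 121.5.
Difference: 60.75 vs 121.5 → market B is larger by 60.75.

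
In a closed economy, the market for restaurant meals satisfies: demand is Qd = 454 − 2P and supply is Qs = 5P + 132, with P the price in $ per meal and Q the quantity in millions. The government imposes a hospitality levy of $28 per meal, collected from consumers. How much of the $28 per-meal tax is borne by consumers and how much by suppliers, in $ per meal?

Without the tax, 454 − 2P = 5P + 132 gives 7P = 322, so P* = $46 and Q* = 362.
With the tax collected from consumers, demand (in seller-price terms) shifts: Qd = 454 − 2(P + 28).
New equilibrium: consumers pay $66, suppliers receive $38, Q = 322. (Wedge: Pb − Ps = 28.)
Burden on consumers: $20; on suppliers: $8. (They sum to $28.)
The less price-elastic side of the market bears the larger share of a per-unit tax.

Consumers bear $20 per meal; suppliers bear $8 per meal.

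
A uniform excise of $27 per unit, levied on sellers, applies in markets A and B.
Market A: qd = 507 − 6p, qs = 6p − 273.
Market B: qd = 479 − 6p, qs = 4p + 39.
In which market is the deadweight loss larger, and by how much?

Market A: pre-tax p* = $65, q* = 117; post-tax q = 36; deadweight loss = $1093.5.
Market B: pre-tax p* = $44, q* = 215; post-tax q = 150.2; deadweight loss = $874.8.
Difference: $1093.5 vs $874.8 → market A is larger by $218.7.

Market A, by $218.7.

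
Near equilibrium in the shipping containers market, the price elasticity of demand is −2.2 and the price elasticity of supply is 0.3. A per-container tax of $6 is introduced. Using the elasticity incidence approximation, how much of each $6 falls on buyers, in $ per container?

Incidence ratio: buyers' share ≈ εs / (εs + |εd|) = 0.3 / (0.3 + 2.2) = 0.12.
So buyers bear ≈ 0.12 × $6 = $0.72; sellers bear $5.28.

Buyers bear ≈ $0.72 per container.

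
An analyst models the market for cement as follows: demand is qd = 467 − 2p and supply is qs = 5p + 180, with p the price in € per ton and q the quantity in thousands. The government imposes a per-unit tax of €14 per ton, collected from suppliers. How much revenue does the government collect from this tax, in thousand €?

Tax revenue = €5110 thousand.

Before the tax: set 467 − 2p = 5p + 180 → p* = €41, q* = 385.
With the tax collected from suppliers, supply shifts: qs = 5(p − 14) + 180.
Solving gives q = 365 with consumers paying €51 and suppliers receiving €37 (the €14 wedge).
Revenue = t · Q = 14 · 365 = €5110.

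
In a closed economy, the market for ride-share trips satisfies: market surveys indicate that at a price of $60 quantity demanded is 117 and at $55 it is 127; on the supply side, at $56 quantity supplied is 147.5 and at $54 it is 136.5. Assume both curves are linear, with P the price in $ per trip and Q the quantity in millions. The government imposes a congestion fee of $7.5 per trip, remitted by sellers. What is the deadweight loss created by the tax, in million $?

Deadweight loss = $41.25 million.

Demand slope: (127 − 117)/(55 − 60) = -2, so Qd = 237 − 2P.
Supply slope: (136.5 − 147.5)/(54 − 56) = 5.5, so Qs = 5.5P − 160.5.
Before the tax: set 237 − 2P = 5.5P − 160.5 → P* = $53, Q* = 131.
With the tax collected from sellers, supply shifts: Qs = 5.5(P − 7.5) − 160.5.
Solving gives Q = 120 with buyers paying $58.5 and sellers receiving $51 (the $7.5 wedge).
Quantity falls by |ΔQ| = |131 − 120| = 11.
DWL = ½ · t · |ΔQ| = ½ · 7.5 · 11 = $41.25.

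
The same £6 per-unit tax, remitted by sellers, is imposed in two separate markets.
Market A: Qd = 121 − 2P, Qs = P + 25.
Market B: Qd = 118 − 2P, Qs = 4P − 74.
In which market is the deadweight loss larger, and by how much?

Market A: pre-tax P* = £32, Q* = 57; post-tax Q = 53; deadweight loss = £12.
Market B: pre-tax P* = £32, Q* = 54; post-tax Q = 46; deadweight loss = £24.
Difference: £12 vs £24 → market B is larger by £12.

Market B, by £12.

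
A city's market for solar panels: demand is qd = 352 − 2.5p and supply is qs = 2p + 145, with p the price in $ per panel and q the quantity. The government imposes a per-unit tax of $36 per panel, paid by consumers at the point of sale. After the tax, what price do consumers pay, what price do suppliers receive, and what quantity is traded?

Before the tax: set 352 − 2.5p = 2p + 145 → p* = $46, q* = 237.
With the tax collected from consumers, demand (in seller-price terms) shifts: qd = 352 − 2.5(p + 36).
New equilibrium: consumers pay $62, suppliers receive $26, q = 197. (Wedge: pb − ps = 36.)
The less price-elastic side of the market bears the larger share of a per-unit tax.

Consumers pay $62; suppliers receive $26; quantity = 197.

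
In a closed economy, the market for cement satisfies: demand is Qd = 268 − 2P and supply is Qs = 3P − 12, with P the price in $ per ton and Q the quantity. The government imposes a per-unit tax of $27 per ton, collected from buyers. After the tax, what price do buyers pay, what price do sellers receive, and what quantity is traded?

Without the tax, 268 − 2P = 3P − 12 gives 5P = 280, so P* = $56 and Q* = 156.
With the tax collected from buyers, demand (in seller-price terms) shifts: Qd = 268 − 2(P + 27).
Solving gives Q = 123.6 with buyers paying $72.2 and sellers receiving $45.2 (the $27 wedge).
The less price-elastic side of the market bears the larger share of a per-unit tax.

Buyers pay $72.2; sellers receive $45.2; quantity = 123.6.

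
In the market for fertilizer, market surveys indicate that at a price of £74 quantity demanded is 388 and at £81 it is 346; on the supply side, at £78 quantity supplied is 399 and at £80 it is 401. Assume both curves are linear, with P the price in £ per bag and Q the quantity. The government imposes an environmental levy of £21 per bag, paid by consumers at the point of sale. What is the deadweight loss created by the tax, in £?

Deadweight loss = £189.

Demand slope: (346 − 388)/(81 − 74) = -6, so Qd = 832 − 6P.
Supply slope: (401 − 399)/(80 − 78) = 1, so Qs = P + 321.
Without the tax, 832 − 6P = P + 321 gives 7P = 511, so P* = £73 and Q* = 394.
With the tax collected from consumers, demand (in seller-price terms) shifts: Qd = 832 − 6(P + 21).
New equilibrium: consumers pay £76, suppliers receive £55, Q = 376. (Wedge: Pb − Ps = 21.)
Quantity falls by |ΔQ| = |394 − 376| = 18.
DWL = ½ · t · |ΔQ| = ½ · 21 · 18 = £189.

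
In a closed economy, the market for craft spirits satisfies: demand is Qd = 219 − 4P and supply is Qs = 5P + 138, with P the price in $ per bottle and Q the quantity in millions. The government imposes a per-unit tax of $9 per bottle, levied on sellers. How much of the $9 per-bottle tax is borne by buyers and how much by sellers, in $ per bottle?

Buyers bear $5 per bottle; sellers bear $4 per bottle.

Without the tax, 219 − 4P = 5P + 138 gives 9P = 81, so P* = $9 and Q* = 183.
With the tax collected from sellers, supply shifts: Qs = 5(P − 9) + 138.
Solving gives Q = 163 with buyers paying $14 and sellers receiving $5 (the $9 wedge).
Burden on buyers: $5; on sellers: $4. (They sum to $9.)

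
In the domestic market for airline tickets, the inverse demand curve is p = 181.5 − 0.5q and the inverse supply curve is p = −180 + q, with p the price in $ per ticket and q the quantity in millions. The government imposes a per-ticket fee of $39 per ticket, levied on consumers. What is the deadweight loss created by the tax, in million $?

Deadweight loss = $507 million.

Inverting to q(p) form: qd = 363 − 2p; qs = p + 180.
Without the tax, 363 − 2p = p + 180 gives 3p = 183, so p* = $61 and q* = 241.
With the tax collected from consumers, demand (in seller-price terms) shifts: qd = 363 − 2(p + 39).
New equilibrium: consumers pay $74, producers receive $35, q = 215. (Wedge: pb − ps = 39.)
Quantity falls by |ΔQ| = |241 − 215| = 26.
DWL = ½ · t · |ΔQ| = ½ · 39 · 26 = $507.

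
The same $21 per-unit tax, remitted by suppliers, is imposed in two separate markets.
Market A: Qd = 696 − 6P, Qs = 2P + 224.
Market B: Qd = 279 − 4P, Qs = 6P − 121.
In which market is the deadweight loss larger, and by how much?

Market B, by $198.45.

Market A: pre-tax P* = $59, Q* = 342; post-tax Q = 310.5; deadweight loss = $330.75.
Market B: pre-tax P* = $40, Q* = 119; post-tax Q = 68.6; deadweight loss = $529.2.
Difference: $330.75 vs $529.2 → market B is larger by $198.45.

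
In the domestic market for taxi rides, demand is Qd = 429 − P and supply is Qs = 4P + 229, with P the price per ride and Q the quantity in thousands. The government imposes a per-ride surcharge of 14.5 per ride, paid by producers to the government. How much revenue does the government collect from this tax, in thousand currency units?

Tax revenue = 5472.3 thousand.

Before the tax: set 429 − P = 4P + 229 → P* = 40, Q* = 389.
With the tax collected from producers, supply shifts: Qs = 4(P − 14.5) + 229.
New equilibrium: buyers pay 51.6, producers receive 37.1, Q = 377.4. (Wedge: Pb − Ps = 14.5.)
Revenue = t · Q = 14.5 · 377.4 = 5472.3.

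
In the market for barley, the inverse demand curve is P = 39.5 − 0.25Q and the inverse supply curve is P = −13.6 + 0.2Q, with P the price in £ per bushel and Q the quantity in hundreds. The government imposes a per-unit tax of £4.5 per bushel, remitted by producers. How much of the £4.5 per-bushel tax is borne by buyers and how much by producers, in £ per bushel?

Rewrite in direct form: Qd = 158 − 4P and Qs = 5P + 68.
Without the tax, 158 − 4P = 5P + 68 gives 9P = 90, so P* = £10 and Q* = 118.
With the tax collected from producers, supply shifts: Qs = 5(P − 4.5) + 68.
New equilibrium: buyers pay £12.5, producers receive £8, Q = 108. (Wedge: Pb − Ps = 4.5.)
Burden on buyers: £2.5; on producers: £2. (They sum to £4.5.)
The less price-elastic side of the market bears the larger share of a per-unit tax.

Buyers bear £2.5 per bushel; producers bear £2 per bushel.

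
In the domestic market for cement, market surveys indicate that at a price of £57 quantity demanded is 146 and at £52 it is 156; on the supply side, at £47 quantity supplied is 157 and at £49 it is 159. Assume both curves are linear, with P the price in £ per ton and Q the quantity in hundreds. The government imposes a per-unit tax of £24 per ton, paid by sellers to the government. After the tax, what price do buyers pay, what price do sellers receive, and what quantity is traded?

Buyers pay £58; sellers receive £34; quantity = 144.

Demand slope: (156 − 146)/(52 − 57) = -2, so Qd = 260 − 2P.
Supply slope: (159 − 157)/(49 − 47) = 1, so Qs = P + 110.
Without the tax, 260 − 2P = P + 110 gives 3P = 150, so P* = £50 and Q* = 160.
With the tax collected from sellers, supply shifts: Qs = (P − 24) + 110.
New equilibrium: buyers pay £58, sellers receive £34, Q = 144. (Wedge: Pb − Ps = 24.)
The less price-elastic side of the market bears the larger share of a per-unit tax.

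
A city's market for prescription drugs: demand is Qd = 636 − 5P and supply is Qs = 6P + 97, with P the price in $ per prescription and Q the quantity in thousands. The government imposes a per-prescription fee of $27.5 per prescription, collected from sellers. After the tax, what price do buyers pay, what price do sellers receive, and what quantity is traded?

Without the tax, 636 − 5P = 6P + 97 gives 11P = 539, so P* = $49 and Q* = 391.
With the tax collected from sellers, supply shifts: Qs = 6(P − 27.5) + 97.
Solving gives Q = 316 with buyers paying $64 and sellers receiving $36.5 (the $27.5 wedge).

Buyers pay $64; sellers receive $36.5; quantity = 316.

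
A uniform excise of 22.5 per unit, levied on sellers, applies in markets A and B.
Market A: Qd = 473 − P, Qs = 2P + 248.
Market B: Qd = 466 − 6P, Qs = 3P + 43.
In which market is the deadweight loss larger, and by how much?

Market A: pre-tax P* = 75, Q* = 398; post-tax Q = 383; deadweight loss = 168.75.
Market B: pre-tax P* = 47, Q* = 184; post-tax Q = 139; deadweight loss = 506.25.
Difference: 168.75 vs 506.25 → market B is larger by 337.5.

Market B, by 337.5.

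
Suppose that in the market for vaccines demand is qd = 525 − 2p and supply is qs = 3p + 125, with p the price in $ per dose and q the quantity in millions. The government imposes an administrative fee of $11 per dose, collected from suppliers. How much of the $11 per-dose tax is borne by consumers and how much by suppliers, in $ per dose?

Consumers bear $6.6 per dose; suppliers bear $4.4 per dose.

Without the tax, 525 − 2p = 3p + 125 gives 5p = 400, so p* = $80 and q* = 365.
With the tax collected from suppliers, supply shifts: qs = 3(p − 11) + 125.
New equilibrium: consumers pay $86.6, suppliers receive $75.6, q = 351.8. (Wedge: pb − ps = 11.)
Burden on consumers: $6.6; on suppliers: $4.4. (They sum to $11.)
The less price-elastic side of the market bears the larger share of a per-unit tax.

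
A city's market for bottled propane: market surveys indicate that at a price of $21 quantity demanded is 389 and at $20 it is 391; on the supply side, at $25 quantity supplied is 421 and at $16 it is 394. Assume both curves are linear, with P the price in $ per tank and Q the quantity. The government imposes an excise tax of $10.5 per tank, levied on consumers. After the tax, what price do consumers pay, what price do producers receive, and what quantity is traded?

Demand slope: (391 − 389)/(20 − 21) = -2, so Qd = 431 − 2P.
Supply slope: (394 − 421)/(16 − 25) = 3, so Qs = 3P + 346.
Without the tax, 431 − 2P = 3P + 346 gives 5P = 85, so P* = $17 and Q* = 397.
With the tax collected from consumers, demand (in seller-price terms) shifts: Qd = 431 − 2(P + 10.5).
New equilibrium: consumers pay $23.3, producers receive $12.8, Q = 384.4. (Wedge: Pb − Ps = 10.5.)
The less price-elastic side of the market bears the larger share of a per-unit tax.

Consumers pay $23.3; producers receive $12.8; quantity = 384.4.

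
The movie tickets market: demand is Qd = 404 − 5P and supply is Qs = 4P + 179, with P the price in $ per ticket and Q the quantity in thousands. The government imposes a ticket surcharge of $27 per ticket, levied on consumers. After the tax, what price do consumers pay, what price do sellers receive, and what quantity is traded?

Before the tax: set 404 − 5P = 4P + 179 → P* = $25, Q* = 279.
With the tax collected from consumers, demand (in seller-price terms) shifts: Qd = 404 − 5(P + 27).
Solving gives Q = 219 with consumers paying $37 and sellers receiving $10 (the $27 wedge).
The less price-elastic side of the market bears the larger share of a per-unit tax.

Consumers pay $37; sellers receive $10; quantity = 219.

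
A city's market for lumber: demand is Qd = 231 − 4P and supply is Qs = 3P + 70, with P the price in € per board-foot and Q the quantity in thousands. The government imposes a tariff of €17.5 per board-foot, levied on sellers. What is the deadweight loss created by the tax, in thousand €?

Deadweight loss = €262.5 thousand.

Before the tax: set 231 − 4P = 3P + 70 → P* = €23, Q* = 139.
With the tax collected from sellers, supply shifts: Qs = 3(P − 17.5) + 70.
New equilibrium: consumers pay €30.5, sellers receive €13, Q = 109. (Wedge: Pb − Ps = 17.5.)
Quantity falls by |ΔQ| = |139 − 109| = 30.
DWL = ½ · t · |ΔQ| = ½ · 17.5 · 30 = €262.5.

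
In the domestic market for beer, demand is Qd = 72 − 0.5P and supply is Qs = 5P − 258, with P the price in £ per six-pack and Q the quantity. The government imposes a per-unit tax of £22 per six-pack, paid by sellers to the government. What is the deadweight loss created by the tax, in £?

Deadweight loss = £110.

Before the tax: set 72 − 0.5P = 5P − 258 → P* = £60, Q* = 42.
With the tax collected from sellers, supply shifts: Qs = 5(P − 22) − 258.
Solving gives Q = 32 with buyers paying £80 and sellers receiving £58 (the £22 wedge).
Quantity falls by |ΔQ| = |42 − 32| = 10.
DWL = ½ · t · |ΔQ| = ½ · 22 · 10 = £110.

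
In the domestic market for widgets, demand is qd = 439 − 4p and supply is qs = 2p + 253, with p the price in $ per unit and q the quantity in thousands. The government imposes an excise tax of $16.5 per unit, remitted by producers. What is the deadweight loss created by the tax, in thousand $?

Without the tax, 439 − 4p = 2p + 253 gives 6p = 186, so p* = $31 and q* = 315.
With the tax collected from producers, supply shifts: qs = 2(p − 16.5) + 253.
Solving gives q = 293 with consumers paying $36.5 and producers receiving $20 (the $16.5 wedge).
Quantity falls by |ΔQ| = |315 − 293| = 22.
DWL = ½ · t · |ΔQ| = ½ · 16.5 · 22 = $181.5.

Deadweight loss = $181.5 thousand.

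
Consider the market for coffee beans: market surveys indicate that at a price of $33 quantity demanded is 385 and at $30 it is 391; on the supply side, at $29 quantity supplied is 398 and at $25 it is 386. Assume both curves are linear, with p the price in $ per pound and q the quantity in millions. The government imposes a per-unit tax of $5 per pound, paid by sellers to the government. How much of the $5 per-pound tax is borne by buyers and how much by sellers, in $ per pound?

Demand slope: (391 − 385)/(30 − 33) = -2, so qd = 451 − 2p.
Supply slope: (386 − 398)/(25 − 29) = 3, so qs = 3p + 311.
Without the tax, 451 − 2p = 3p + 311 gives 5p = 140, so p* = $28 and q* = 395.
With the tax collected from sellers, supply shifts: qs = 3(p − 5) + 311.
Solving gives q = 389 with buyers paying $31 and sellers receiving $26 (the $5 wedge).
Burden on buyers: $3; on sellers: $2. (They sum to $5.)

Buyers bear $3 per pound; sellers bear $2 per pound.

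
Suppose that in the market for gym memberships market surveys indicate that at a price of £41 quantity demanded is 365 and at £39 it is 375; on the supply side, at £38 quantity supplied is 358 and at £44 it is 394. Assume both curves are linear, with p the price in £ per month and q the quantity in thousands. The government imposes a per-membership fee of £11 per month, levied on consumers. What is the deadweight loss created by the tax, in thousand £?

Demand slope: (375 − 365)/(39 − 41) = -5, so qd = 570 − 5p.
Supply slope: (394 − 358)/(44 − 38) = 6, so qs = 6p + 130.
Before the tax: set 570 − 5p = 6p + 130 → p* = £40, q* = 370.
With the tax collected from consumers, demand (in seller-price terms) shifts: qd = 570 − 5(p + 11).
New equilibrium: consumers pay £46, suppliers receive £35, q = 340. (Wedge: pb − ps = 11.)
Quantity falls by |ΔQ| = |370 − 340| = 30.
DWL = ½ · t · |ΔQ| = ½ · 11 · 30 = £165.

Deadweight loss = £165 thousand.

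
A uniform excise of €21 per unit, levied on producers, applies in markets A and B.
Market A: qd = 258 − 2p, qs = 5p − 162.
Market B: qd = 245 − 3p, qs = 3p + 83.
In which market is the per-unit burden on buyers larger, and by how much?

Market A, by €4.5.

Market A: pre-tax p* = €60, q* = 138; post-tax q = 108; per-unit burden on buyers = €15.
Market B: pre-tax p* = €27, q* = 164; post-tax q = 132.5; per-unit burden on buyers = €10.5.
Difference: €15 vs €10.5 → market A is larger by €4.5.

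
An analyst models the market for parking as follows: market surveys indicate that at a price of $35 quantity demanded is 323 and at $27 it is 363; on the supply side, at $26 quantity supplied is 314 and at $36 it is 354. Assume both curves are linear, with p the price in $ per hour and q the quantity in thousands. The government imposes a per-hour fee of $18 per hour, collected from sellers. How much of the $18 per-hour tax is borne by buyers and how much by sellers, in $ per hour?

Demand slope: (363 − 323)/(27 − 35) = -5, so qd = 498 − 5p.
Supply slope: (354 − 314)/(36 − 26) = 4, so qs = 4p + 210.
Before the tax: set 498 − 5p = 4p + 210 → p* = $32, q* = 338.
With the tax collected from sellers, supply shifts: qs = 4(p − 18) + 210.
Solving gives q = 298 with buyers paying $40 and sellers receiving $22 (the $18 wedge).
Burden on buyers: $8; on sellers: $10. (They sum to $18.)
The less price-elastic side of the market bears the larger share of a per-unit tax.

Buyers bear $8 per hour; sellers bear $10 per hour.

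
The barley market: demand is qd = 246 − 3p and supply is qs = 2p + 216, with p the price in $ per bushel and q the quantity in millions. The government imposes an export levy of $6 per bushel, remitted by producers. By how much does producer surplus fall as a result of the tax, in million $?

Before the tax: set 246 − 3p = 2p + 216 → p* = $6, q* = 228.
With the tax collected from producers, supply shifts: qs = 2(p − 6) + 216.
Solving gives q = 220.8 with consumers paying $8.4 and producers receiving $2.4 (the $6 wedge).
ΔPS is the trapezoid between Q = 220.8 and Q = 228 of height $3.6: ½ · (228 + 220.8) · 3.6 = $807.84.

Producer surplus falls by $807.84 million.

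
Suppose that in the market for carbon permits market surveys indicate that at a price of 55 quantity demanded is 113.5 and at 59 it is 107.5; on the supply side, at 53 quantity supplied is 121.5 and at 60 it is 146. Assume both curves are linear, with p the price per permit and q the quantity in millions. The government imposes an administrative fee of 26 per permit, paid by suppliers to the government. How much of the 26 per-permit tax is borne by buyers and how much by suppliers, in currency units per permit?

Demand slope: (107.5 − 113.5)/(59 − 55) = -1.5, so qd = 196 − 1.5p.
Supply slope: (146 − 121.5)/(60 − 53) = 3.5, so qs = 3.5p − 64.
Without the tax, 196 − 1.5p = 3.5p − 64 gives 5p = 260, so p* = 52 and q* = 118.
With the tax collected from suppliers, supply shifts: qs = 3.5(p − 26) − 64.
New equilibrium: buyers pay 70.2, suppliers receive 44.2, q = 90.7. (Wedge: pb − ps = 26.)
Burden on buyers: 18.2; on suppliers: 7.8. (They sum to 26.)

Buyers bear 18.2 per permit; suppliers bear 7.8 per permit.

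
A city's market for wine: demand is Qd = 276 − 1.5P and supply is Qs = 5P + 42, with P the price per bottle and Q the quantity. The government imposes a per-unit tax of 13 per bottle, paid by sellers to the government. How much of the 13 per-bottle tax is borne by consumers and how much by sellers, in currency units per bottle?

Consumers bear 10 per bottle; sellers bear 3 per bottle.

Without the tax, 276 − 1.5P = 5P + 42 gives 6.5P = 234, so P* = 36 and Q* = 222.
With the tax collected from sellers, supply shifts: Qs = 5(P − 13) + 42.
New equilibrium: consumers pay 46, sellers receive 33, Q = 207. (Wedge: Pb − Ps = 13.)
Burden on consumers: 10; on sellers: 3. (They sum to 13.)
The less price-elastic side of the market bears the larger share of a per-unit tax.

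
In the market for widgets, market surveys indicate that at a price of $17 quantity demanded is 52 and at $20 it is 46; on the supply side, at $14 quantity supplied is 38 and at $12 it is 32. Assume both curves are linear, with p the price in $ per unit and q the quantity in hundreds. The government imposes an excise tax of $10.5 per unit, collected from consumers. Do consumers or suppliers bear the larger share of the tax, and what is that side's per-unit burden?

Demand slope: (46 − 52)/(20 − 17) = -2, so qd = 86 − 2p.
Supply slope: (32 − 38)/(12 − 14) = 3, so qs = 3p − 4.
Without the tax, 86 − 2p = 3p − 4 gives 5p = 90, so p* = $18 and q* = 50.
With the tax collected from consumers, demand (in seller-price terms) shifts: qd = 86 − 2(p + 10.5).
New equilibrium: consumers pay $24.3, suppliers receive $13.8, q = 37.4. (Wedge: pb − ps = 10.5.)
Per-unit burden: consumers $6.3, suppliers $4.2.
Consumers take the larger share because demand is less price-elastic here (demand slope 2 vs supply slope 3).
The less price-elastic side of the market bears the larger share of a per-unit tax.

Consumers bear the larger share: $6.3 per unit.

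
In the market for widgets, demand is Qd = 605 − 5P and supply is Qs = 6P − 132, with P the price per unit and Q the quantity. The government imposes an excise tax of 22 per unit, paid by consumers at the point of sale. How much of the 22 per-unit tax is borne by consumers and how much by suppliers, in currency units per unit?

Consumers bear 12 per unit; suppliers bear 10 per unit.

Without the tax, 605 − 5P = 6P − 132 gives 11P = 737, so P* = 67 and Q* = 270.
With the tax collected from consumers, demand (in seller-price terms) shifts: Qd = 605 − 5(P + 22).
New equilibrium: consumers pay 79, suppliers receive 57, Q = 210. (Wedge: Pb − Ps = 22.)
Burden on consumers: 12; on suppliers: 10. (They sum to 22.)
The less price-elastic side of the market bears the larger share of a per-unit tax.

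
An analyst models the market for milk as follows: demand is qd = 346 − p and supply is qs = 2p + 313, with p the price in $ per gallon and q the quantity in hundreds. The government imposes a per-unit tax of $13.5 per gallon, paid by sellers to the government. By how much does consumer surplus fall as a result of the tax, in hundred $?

Without the tax, 346 − p = 2p + 313 gives 3p = 33, so p* = $11 and q* = 335.
With the tax collected from sellers, supply shifts: qs = 2(p − 13.5) + 313.
New equilibrium: consumers pay $20, sellers receive $6.5, q = 326. (Wedge: pb − ps = 13.5.)
ΔCS is the trapezoid between Q = 326 and Q = 335 of height $9: ½ · (335 + 326) · 9 = $2974.5.

Consumer surplus falls by $2974.5 hundred.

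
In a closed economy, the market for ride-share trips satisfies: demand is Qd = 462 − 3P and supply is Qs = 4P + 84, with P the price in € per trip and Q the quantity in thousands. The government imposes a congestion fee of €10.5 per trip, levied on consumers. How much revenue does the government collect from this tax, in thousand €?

Tax revenue = €2961 thousand.

Before the tax: set 462 − 3P = 4P + 84 → P* = €54, Q* = 300.
With the tax collected from consumers, demand (in seller-price terms) shifts: Qd = 462 − 3(P + 10.5).
New equilibrium: consumers pay €60, suppliers receive €49.5, Q = 282. (Wedge: Pb − Ps = 10.5.)
Revenue = t · Q = 10.5 · 282 = €2961.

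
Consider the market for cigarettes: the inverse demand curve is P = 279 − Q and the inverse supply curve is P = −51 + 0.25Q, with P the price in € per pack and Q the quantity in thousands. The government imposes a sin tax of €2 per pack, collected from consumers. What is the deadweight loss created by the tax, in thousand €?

Deadweight loss = €1.6 thousand.

Inverting to Q(P) form: Qd = 279 − P; Qs = 4P + 204.
Before the tax: set 279 − P = 4P + 204 → P* = €15, Q* = 264.
With the tax collected from consumers, demand (in seller-price terms) shifts: Qd = 279 − (P + 2).
Solving gives Q = 262.4 with consumers paying €16.6 and sellers receiving €14.6 (the €2 wedge).
Quantity falls by |ΔQ| = |264 − 262.4| = 1.6.
DWL = ½ · t · |ΔQ| = ½ · 2 · 1.6 = €1.6.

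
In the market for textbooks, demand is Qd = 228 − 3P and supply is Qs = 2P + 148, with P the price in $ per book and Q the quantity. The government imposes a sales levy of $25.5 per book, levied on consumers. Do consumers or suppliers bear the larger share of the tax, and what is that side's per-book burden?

Without the tax, 228 − 3P = 2P + 148 gives 5P = 80, so P* = $16 and Q* = 180.
With the tax collected from consumers, demand (in seller-price terms) shifts: Qd = 228 − 3(P + 25.5).
New equilibrium: consumers pay $26.2, suppliers receive $0.7, Q = 149.4. (Wedge: Pb − Ps = 25.5.)
Per-book burden: consumers $10.2, suppliers $15.3.
Suppliers take the larger share because supply is less price-elastic here (demand slope 3 vs supply slope 2).
The less price-elastic side of the market bears the larger share of a per-unit tax.

Suppliers bear the larger share: $15.3 per book.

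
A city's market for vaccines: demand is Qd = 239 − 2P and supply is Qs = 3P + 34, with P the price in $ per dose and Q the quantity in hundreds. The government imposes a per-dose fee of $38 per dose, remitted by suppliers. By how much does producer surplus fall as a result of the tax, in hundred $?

Producer surplus falls by $2039.84 hundred.

Without the tax, 239 − 2P = 3P + 34 gives 5P = 205, so P* = $41 and Q* = 157.
With the tax collected from suppliers, supply shifts: Qs = 3(P − 38) + 34.
New equilibrium: buyers pay $63.8, suppliers receive $25.8, Q = 111.4. (Wedge: Pb − Ps = 38.)
ΔPS is the trapezoid between Q = 111.4 and Q = 157 of height $15.2: ½ · (157 + 111.4) · 15.2 = $2039.84.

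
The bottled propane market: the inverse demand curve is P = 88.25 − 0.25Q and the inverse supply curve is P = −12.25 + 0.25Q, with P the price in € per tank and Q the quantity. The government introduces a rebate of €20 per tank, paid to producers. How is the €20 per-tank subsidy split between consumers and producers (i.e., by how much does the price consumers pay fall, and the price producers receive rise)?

Rewrite in direct form: Qd = 353 − 4P and Qs = 4P + 49.
Before the subsidy: set 353 − 4P = 4P + 49 → P* = €38, Q* = 201.
With a per-unit subsidy paid to producers, each receives P + 20 per unit sold, so supply becomes Qs = 4(P + 20) + 49.
New equilibrium: consumers pay €28, producers receive €48, Q = 241. (Wedge: Pb − Ps = −20.)
Gain to consumers: €10; to producers: €10. (They sum to €20.)

Consumers gain €10 per tank; producers gain €10 per tank.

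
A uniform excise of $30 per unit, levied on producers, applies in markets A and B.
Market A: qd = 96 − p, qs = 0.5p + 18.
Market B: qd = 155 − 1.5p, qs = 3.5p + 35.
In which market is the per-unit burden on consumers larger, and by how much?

Market B, by $11.

Market A: pre-tax p* = $52, q* = 44; post-tax q = 34; per-unit burden on consumers = $10.
Market B: pre-tax p* = $24, q* = 119; post-tax q = 87.5; per-unit burden on consumers = $21.
Difference: $10 vs $21 → market B is larger by $11.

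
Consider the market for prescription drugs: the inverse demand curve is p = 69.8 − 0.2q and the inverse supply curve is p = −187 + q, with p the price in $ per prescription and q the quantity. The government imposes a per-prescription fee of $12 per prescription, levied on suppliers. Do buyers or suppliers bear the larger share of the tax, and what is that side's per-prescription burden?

Suppliers bear the larger share: $10 per prescription.

Inverting to q(p) form: qd = 349 − 5p; qs = p + 187.
Without the tax, 349 − 5p = p + 187 gives 6p = 162, so p* = $27 and q* = 214.
With the tax collected from suppliers, supply shifts: qs = (p − 12) + 187.
New equilibrium: buyers pay $29, suppliers receive $17, q = 204. (Wedge: pb − ps = 12.)
Per-prescription burden: buyers $2, suppliers $10.
Suppliers take the larger share because supply is less price-elastic here (demand slope 5 vs supply slope 1).
The less price-elastic side of the market bears the larger share of a per-unit tax.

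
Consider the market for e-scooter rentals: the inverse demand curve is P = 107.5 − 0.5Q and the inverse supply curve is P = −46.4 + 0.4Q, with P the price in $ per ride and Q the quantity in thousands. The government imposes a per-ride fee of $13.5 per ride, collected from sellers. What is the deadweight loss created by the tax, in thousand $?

Deadweight loss = $101.25 thousand.

Inverting to Q(P) form: Qd = 215 − 2P; Qs = 2.5P + 116.
Without the tax, 215 − 2P = 2.5P + 116 gives 4.5P = 99, so P* = $22 and Q* = 171.
With the tax collected from sellers, supply shifts: Qs = 2.5(P − 13.5) + 116.
New equilibrium: consumers pay $29.5, sellers receive $16, Q = 156. (Wedge: Pb − Ps = 13.5.)
Quantity falls by |ΔQ| = |171 − 156| = 15.
DWL = ½ · t · |ΔQ| = ½ · 13.5 · 15 = $101.25.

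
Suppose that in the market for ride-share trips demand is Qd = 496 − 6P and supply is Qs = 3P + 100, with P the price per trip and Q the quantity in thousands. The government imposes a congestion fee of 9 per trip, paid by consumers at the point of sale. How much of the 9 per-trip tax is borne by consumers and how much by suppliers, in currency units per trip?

Before the tax: set 496 − 6P = 3P + 100 → P* = 44, Q* = 232.
With the tax collected from consumers, demand (in seller-price terms) shifts: Qd = 496 − 6(P + 9).
Solving gives Q = 214 with consumers paying 47 and suppliers receiving 38 (the 9 wedge).
Burden on consumers: 3; on suppliers: 6. (They sum to 9.)

Consumers bear 3 per trip; suppliers bear 6 per trip.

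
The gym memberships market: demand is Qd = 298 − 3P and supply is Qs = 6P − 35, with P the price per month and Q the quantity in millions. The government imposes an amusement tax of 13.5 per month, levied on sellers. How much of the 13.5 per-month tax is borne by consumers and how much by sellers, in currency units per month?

Without the tax, 298 − 3P = 6P − 35 gives 9P = 333, so P* = 37 and Q* = 187.
With the tax collected from sellers, supply shifts: Qs = 6(P − 13.5) − 35.
New equilibrium: consumers pay 46, sellers receive 32.5, Q = 160. (Wedge: Pb − Ps = 13.5.)
Burden on consumers: 9; on sellers: 4.5. (They sum to 13.5.)
The less price-elastic side of the market bears the larger share of a per-unit tax.

Consumers bear 9 per month; sellers bear 4.5 per month.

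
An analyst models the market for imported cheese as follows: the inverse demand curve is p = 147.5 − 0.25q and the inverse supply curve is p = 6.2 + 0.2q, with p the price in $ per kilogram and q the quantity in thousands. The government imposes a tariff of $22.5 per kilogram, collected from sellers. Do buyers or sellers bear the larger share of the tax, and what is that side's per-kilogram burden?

Buyers bear the larger share: $12.5 per kilogram.

Rewrite in direct form: qd = 590 − 4p and qs = 5p − 31.
Before the tax: set 590 − 4p = 5p − 31 → p* = $69, q* = 314.
With the tax collected from sellers, supply shifts: qs = 5(p − 22.5) − 31.
Solving gives q = 264 with buyers paying $81.5 and sellers receiving $59 (the $22.5 wedge).
Per-kilogram burden: buyers $12.5, sellers $10.
Buyers take the larger share because demand is less price-elastic here (demand slope 4 vs supply slope 5).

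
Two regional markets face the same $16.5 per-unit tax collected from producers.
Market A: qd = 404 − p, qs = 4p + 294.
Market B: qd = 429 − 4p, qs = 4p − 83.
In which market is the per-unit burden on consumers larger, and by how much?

Market A, by $4.95.

Market A: pre-tax p* = $22, q* = 382; post-tax q = 368.8; per-unit burden on consumers = $13.2.
Market B: pre-tax p* = $64, q* = 173; post-tax q = 140; per-unit burden on consumers = $8.25.
Difference: $13.2 vs $8.25 → market A is larger by $4.95.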